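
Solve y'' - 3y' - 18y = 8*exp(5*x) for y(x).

Characteristic equation r² - 3r - 18 = 0 factors as (r - 6)(r + 3) = 0, so r = 6, -3.
Hence y_h = C1*exp(6*x) + C2*exp(-3*x).
Try y_p = A*exp(5*x). Substituting into the equation and dividing by exp(5*x) gives A = -1, so y_p = -exp(5*x).

y = -exp(5*x) + C1*exp(6*x) + C2*exp(-3*x)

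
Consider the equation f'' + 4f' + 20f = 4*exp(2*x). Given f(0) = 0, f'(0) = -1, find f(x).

f = exp(2*x)/8 - 3*exp(-2*x)*sin(4*x)/8 - cos(4*x)*exp(-2*x)/8

Characteristic equation r² + 4r + 20 = 0 has discriminant (4)² - 4·(20) = -64 < 0, so r = -2 ± 4i.
Hence f_h = C1*cos(4*x)*exp(-2*x) + C2*exp(-2*x)*sin(4*x).
Try f_p = A*exp(2*x). Substituting into the equation and dividing by exp(2*x) gives A = 1/8, so f_p = exp(2*x)/8.
General solution: f = exp(2*x)/8 + C1*cos(4*x)*exp(-2*x) + C2*exp(-2*x)*sin(4*x).
Apply the initial conditions: f(0) = 1/8 + C1 = 0 and f'(0) = 1/4 - 2*C1 + 4*C2 = -1. Solving gives C1 = -1/8, C2 = -3/8.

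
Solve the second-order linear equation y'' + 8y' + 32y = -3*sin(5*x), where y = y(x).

Characteristic equation r² + 8r + 32 = 0 has discriminant (8)² - 4·(32) = -64 < 0, so r = -4 ± 4i.
Hence y_h = C1*cos(4*x)*exp(-4*x) + C2*exp(-4*x)*sin(4*x).
Try y_p = A*cos(5*x) + B*sin(5*x). Substituting and equating the coefficients of cos(5x) and sin(5x) gives A = 120/1649, B = -21/1649, so y_p = -21*sin(5*x)/1649 + 120*cos(5*x)/1649.

y = -21*sin(5*x)/1649 + 120*cos(5*x)/1649 + C1*cos(4*x)*exp(-4*x) + C2*exp(-4*x)*sin(4*x)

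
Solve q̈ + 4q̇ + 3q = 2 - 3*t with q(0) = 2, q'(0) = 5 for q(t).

q = 2 - t - 3*exp(-3*t) + 3*exp(-t)

Characteristic equation r² + 4r + 3 = 0 factors as (r + 3)(r + 1) = 0, so r = -3, -1.
Hence q_h = C1*exp(-3*t) + C2*exp(-t).
For the particular solution try q_p = A0 + A1*t. Substituting and matching coefficients of each power of t gives A0 = 2, A1 = -1, so q_p = 2 - t.
General solution: q = 2 - t + C1*exp(-3*t) + C2*exp(-t).
Apply the initial conditions: q(0) = 2 + C1 + C2 = 2 and q'(0) = -1 - C2 - 3*C1 = 5. Solving gives C1 = -3, C2 = 3.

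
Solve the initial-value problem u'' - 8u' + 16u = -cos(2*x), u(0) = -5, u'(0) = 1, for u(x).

Characteristic equation r² - 8r + 16 = 0 has discriminant (-8)² - 4·(16) = 0, so r = 4 is a repeated root.
Hence u_h = (C1 + C2*x)*exp(4*x).
Try u_p = A*cos(2*x) + B*sin(2*x). Substituting and equating the coefficients of cos(2x) and sin(2x) gives A = -3/100, B = 1/25, so u_p = -3*cos(2*x)/100 + sin(2*x)/25.
General solution: u = -3*cos(2*x)/100 + sin(2*x)/25 + C1*exp(4*x) + C2*x*exp(4*x).
Apply the initial conditions: u(0) = -3/100 + C1 = -5 and u'(0) = 2/25 + C2 + 4*C1 = 1. Solving gives C1 = -497/100, C2 = 104/5.

u = -497*exp(4*x)/100 - 3*cos(2*x)/100 + sin(2*x)/25 + 104*x*exp(4*x)/5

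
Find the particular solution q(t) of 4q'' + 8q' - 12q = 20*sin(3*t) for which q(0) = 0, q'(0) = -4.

q = -5*exp(t)/8 - sin(3*t)/3 - cos(3*t)/6 + 19*exp(-3*t)/24

Divide through by 4: q'' + 2q' - 3q = 5*sin(3*t).
Characteristic equation r² + 2r - 3 = 0 factors as (r + 3)(r - 1) = 0, so r = -3, 1.
Hence q_h = C1*exp(-3*t) + C2*exp(t).
Try q_p = A*cos(3*t) + B*sin(3*t). Substituting and equating the coefficients of cos(3t) and sin(3t) gives A = -1/6, B = -1/3, so q_p = -sin(3*t)/3 - cos(3*t)/6.
General solution: q = -sin(3*t)/3 - cos(3*t)/6 + C1*exp(-3*t) + C2*exp(t).
Apply the initial conditions: q(0) = -1/6 + C1 + C2 = 0 and q'(0) = -1 + C2 - 3*C1 = -4. Solving gives C1 = 19/24, C2 = -5/8.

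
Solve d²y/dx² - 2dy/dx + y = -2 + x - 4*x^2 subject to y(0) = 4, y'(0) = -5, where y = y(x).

Characteristic equation r² - 2r + 1 = 0 has discriminant (-2)² - 4·(1) = 0, so r = 1 is a repeated root.
Hence y_h = (C1 + C2*x)*exp(x).
For the particular solution try y_p = A0 + A1*x + A2*x^2. Substituting and matching coefficients of each power of x gives A0 = -24, A1 = -15, A2 = -4, so y_p = -24 - 15*x - 4*x^2.
General solution: y = -24 - 15*x - 4*x^2 + C1*exp(x) + C2*x*exp(x).
Apply the initial conditions: y(0) = -24 + C1 = 4 and y'(0) = -15 + C1 + C2 = -5. Solving gives C1 = 28, C2 = -18.

y = -24 - 15*x - 4*x**2 + 28*exp(x) - 18*x*exp(x)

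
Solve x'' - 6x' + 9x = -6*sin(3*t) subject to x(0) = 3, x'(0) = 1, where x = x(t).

x = -cos(3*t)/3 + 10*exp(3*t)/3 - 9*t*exp(3*t)

Characteristic equation r² - 6r + 9 = 0 has discriminant (-6)² - 4·(9) = 0, so r = 3 is a repeated root.
Hence x_h = (C1 + C2*t)*exp(3*t).
Try x_p = A*cos(3*t) + B*sin(3*t). Substituting and equating the coefficients of cos(3t) and sin(3t) gives A = -1/3, B = 0, so x_p = -cos(3*t)/3.
General solution: x = -cos(3*t)/3 + C1*exp(3*t) + C2*t*exp(3*t).
Apply the initial conditions: x(0) = -1/3 + C1 = 3 and x'(0) = C2 + 3*C1 = 1. Solving gives C1 = 10/3, C2 = -9.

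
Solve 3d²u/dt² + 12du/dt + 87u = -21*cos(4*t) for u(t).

Divide through by 3: u'' + 4u' + 29u = -7*cos(4*t).
Characteristic equation r² + 4r + 29 = 0 has discriminant (4)² - 4·(29) = -100 < 0, so r = -2 ± 5i.
Hence u_h = C1*cos(5*t)*exp(-2*t) + C2*exp(-2*t)*sin(5*t).
Try u_p = A*cos(4*t) + B*sin(4*t). Substituting and equating the coefficients of cos(4t) and sin(4t) gives A = -91/425, B = -112/425, so u_p = -112*sin(4*t)/425 - 91*cos(4*t)/425.

u = -112*sin(4*t)/425 - 91*cos(4*t)/425 + C1*cos(5*t)*exp(-2*t) + C2*exp(-2*t)*sin(5*t)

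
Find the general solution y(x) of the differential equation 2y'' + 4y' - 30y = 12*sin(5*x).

y = -12*sin(5*x)/85 - 3*cos(5*x)/85 + C1*exp(3*x) + C2*exp(-5*x)

Divide through by 2: y'' + 2y' - 15y = 6*sin(5*x).
Characteristic equation r² + 2r - 15 = 0 factors as (r - 3)(r + 5) = 0, so r = 3, -5.
Hence y_h = C1*exp(3*x) + C2*exp(-5*x).
Try y_p = A*cos(5*x) + B*sin(5*x). Substituting and equating the coefficients of cos(5x) and sin(5x) gives A = -3/85, B = -12/85, so y_p = -12*sin(5*x)/85 - 3*cos(5*x)/85.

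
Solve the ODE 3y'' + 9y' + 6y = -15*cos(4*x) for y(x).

Divide through by 3: y'' + 3y' + 2y = -5*cos(4*x).
Characteristic equation r² + 3r + 2 = 0 factors as (r + 1)(r + 2) = 0, so r = -1, -2.
Hence y_h = C1*exp(-x) + C2*exp(-2*x).
Try y_p = A*cos(4*x) + B*sin(4*x). Substituting and equating the coefficients of cos(4x) and sin(4x) gives A = 7/34, B = -3/17, so y_p = -3*sin(4*x)/17 + 7*cos(4*x)/34.

y = -3*sin(4*x)/17 + 7*cos(4*x)/34 + C1*exp(-x) + C2*exp(-2*x)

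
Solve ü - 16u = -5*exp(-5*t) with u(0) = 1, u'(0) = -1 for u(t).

u = -5*exp(-5*t)/9 + 5*exp(-4*t)/4 + 11*exp(4*t)/36

Characteristic equation r² - 16 = 0 factors as (r - 4)(r + 4) = 0, so r = 4, -4.
Hence u_h = C1*exp(4*t) + C2*exp(-4*t).
Try u_p = A*exp(-5*t). Substituting into the equation and dividing by exp(-5*t) gives A = -5/9, so u_p = -5*exp(-5*t)/9.
General solution: u = -5*exp(-5*t)/9 + C1*exp(4*t) + C2*exp(-4*t).
Apply the initial conditions: u(0) = -5/9 + C1 + C2 = 1 and u'(0) = 25/9 - 4*C2 + 4*C1 = -1. Solving gives C1 = 11/36, C2 = 5/4.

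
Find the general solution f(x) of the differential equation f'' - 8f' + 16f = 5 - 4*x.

Characteristic equation r² - 8r + 16 = 0 has discriminant (-8)² - 4·(16) = 0, so r = 4 is a repeated root.
Hence f_h = (C1 + C2*x)*exp(4*x).
For the particular solution try f_p = A0 + A1*x. Substituting and matching coefficients of each power of x gives A0 = 3/16, A1 = -1/4, so f_p = 3/16 - x/4.

f = 3/16 - x/4 + C1*exp(4*x) + C2*x*exp(4*x)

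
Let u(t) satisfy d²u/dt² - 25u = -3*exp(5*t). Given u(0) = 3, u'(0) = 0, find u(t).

Characteristic equation r² - 25 = 0 factors as (r - 5)(r + 5) = 0, so r = 5, -5.
Hence u_h = C1*exp(5*t) + C2*exp(-5*t).
Since exp(5*t) solves the homogeneous equation (r = 5 is a root of multiplicity 1), multiply the trial by t. Try u_p = A*t*exp(5*t). Substituting into the equation and dividing by exp(5*t) gives A = -3/10, so u_p = -3*t*exp(5*t)/10.
General solution: u = C1*exp(5*t) + C2*exp(-5*t) - 3*t*exp(5*t)/10.
Apply the initial conditions: u(0) = C1 + C2 = 3 and u'(0) = -3/10 - 5*C2 + 5*C1 = 0. Solving gives C1 = 153/100, C2 = 147/100.

u = 147*exp(-5*t)/100 + 153*exp(5*t)/100 - 3*t*exp(5*t)/10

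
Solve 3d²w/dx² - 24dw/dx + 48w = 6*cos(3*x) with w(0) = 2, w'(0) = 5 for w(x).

w = -48*sin(3*x)/625 + 14*cos(3*x)/625 + 1236*exp(4*x)/625 - 67*x*exp(4*x)/25

Divide through by 3: w'' - 8w' + 16w = 2*cos(3*x).
Characteristic equation r² - 8r + 16 = 0 has discriminant (-8)² - 4·(16) = 0, so r = 4 is a repeated root.
Hence w_h = (C1 + C2*x)*exp(4*x).
Try w_p = A*cos(3*x) + B*sin(3*x). Substituting and equating the coefficients of cos(3x) and sin(3x) gives A = 14/625, B = -48/625, so w_p = -48*sin(3*x)/625 + 14*cos(3*x)/625.
General solution: w = -48*sin(3*x)/625 + 14*cos(3*x)/625 + C1*exp(4*x) + C2*x*exp(4*x).
Apply the initial conditions: w(0) = 14/625 + C1 = 2 and w'(0) = -144/625 + C2 + 4*C1 = 5. Solving gives C1 = 1236/625, C2 = -67/25.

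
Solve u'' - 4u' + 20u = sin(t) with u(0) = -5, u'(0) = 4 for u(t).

u = 4*cos(t)/377 + 19*sin(t)/377 - 1889*cos(4*t)*exp(2*t)/377 + 5267*exp(2*t)*sin(4*t)/1508

Characteristic equation r² - 4r + 20 = 0 has discriminant (-4)² - 4·(20) = -64 < 0, so r = 2 ± 4i.
Hence u_h = C1*cos(4*t)*exp(2*t) + C2*exp(2*t)*sin(4*t).
Try u_p = A*cos(t) + B*sin(t). Substituting and equating the coefficients of cos(t) and sin(t) gives A = 4/377, B = 19/377, so u_p = 4*cos(t)/377 + 19*sin(t)/377.
General solution: u = 4*cos(t)/377 + 19*sin(t)/377 + C1*cos(4*t)*exp(2*t) + C2*exp(2*t)*sin(4*t).
Apply the initial conditions: u(0) = 4/377 + C1 = -5 and u'(0) = 19/377 + 2*C1 + 4*C2 = 4. Solving gives C1 = -1889/377, C2 = 5267/1508.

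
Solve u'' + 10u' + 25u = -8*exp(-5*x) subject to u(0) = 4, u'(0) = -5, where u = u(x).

Characteristic equation r² + 10r + 25 = 0 has discriminant (10)² - 4·(25) = 0, so r = -5 is a repeated root.
Hence u_h = (C1 + C2*x)*exp(-5*x).
Since exp(-5*x) solves the homogeneous equation (r = -5 is a root of multiplicity 2), multiply the trial by x^2. Try u_p = A*x^2*exp(-5*x). Substituting into the equation and dividing by exp(-5*x) gives A = -4, so u_p = -4*x^2*exp(-5*x).
General solution: u = C1*exp(-5*x) - 4*x^2*exp(-5*x) + C2*x*exp(-5*x).
Apply the initial conditions: u(0) = C1 = 4 and u'(0) = C2 - 5*C1 = -5. Solving gives C1 = 4, C2 = 15.

u = 4*exp(-5*x) - 4*x**2*exp(-5*x) + 15*x*exp(-5*x)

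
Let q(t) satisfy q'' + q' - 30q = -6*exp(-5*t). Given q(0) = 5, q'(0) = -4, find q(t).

q = 3*exp(-5*t)/5 + 23*exp(-6*t)/11 + 127*exp(5*t)/55

Characteristic equation r² + r - 30 = 0 factors as (r - 5)(r + 6) = 0, so r = 5, -6.
Hence q_h = C1*exp(5*t) + C2*exp(-6*t).
Try q_p = A*exp(-5*t). Substituting into the equation and dividing by exp(-5*t) gives A = 3/5, so q_p = 3*exp(-5*t)/5.
General solution: q = 3*exp(-5*t)/5 + C1*exp(5*t) + C2*exp(-6*t).
Apply the initial conditions: q(0) = 3/5 + C1 + C2 = 5 and q'(0) = -3 - 6*C2 + 5*C1 = -4. Solving gives C1 = 127/55, C2 = 23/11.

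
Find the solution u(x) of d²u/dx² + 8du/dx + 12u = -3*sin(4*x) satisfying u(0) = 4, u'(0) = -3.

Characteristic equation r² + 8r + 12 = 0 factors as (r + 6)(r + 2) = 0, so r = -6, -2.
Hence u_h = C1*exp(-6*x) + C2*exp(-2*x).
Try u_p = A*cos(4*x) + B*sin(4*x). Substituting and equating the coefficients of cos(4x) and sin(4x) gives A = 6/65, B = 3/260, so u_p = 3*sin(4*x)/260 + 6*cos(4*x)/65.
General solution: u = 3*sin(4*x)/260 + 6*cos(4*x)/65 + C1*exp(-6*x) + C2*exp(-2*x).
Apply the initial conditions: u(0) = 6/65 + C1 + C2 = 4 and u'(0) = 3/65 - 6*C1 - 2*C2 = -3. Solving gives C1 = -31/26, C2 = 51/10.

u = -31*exp(-6*x)/26 + 3*sin(4*x)/260 + 6*cos(4*x)/65 + 51*exp(-2*x)/10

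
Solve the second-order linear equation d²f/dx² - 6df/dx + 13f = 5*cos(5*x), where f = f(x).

Characteristic equation r² - 6r + 13 = 0 has discriminant (-6)² - 4·(13) = -16 < 0, so r = 3 ± 2i.
Hence f_h = C1*cos(2*x)*exp(3*x) + C2*exp(3*x)*sin(2*x).
Try f_p = A*cos(5*x) + B*sin(5*x). Substituting and equating the coefficients of cos(5x) and sin(5x) gives A = -5/87, B = -25/174, so f_p = -25*sin(5*x)/174 - 5*cos(5*x)/87.

f = -25*sin(5*x)/174 - 5*cos(5*x)/87 + C1*cos(2*x)*exp(3*x) + C2*exp(3*x)*sin(2*x)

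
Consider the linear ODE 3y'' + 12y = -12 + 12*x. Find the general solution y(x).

y = -1 + x + C1*cos(2*x) + C2*sin(2*x)

Divide through by 3: y'' + 4y = -4 + 4*x.
Characteristic equation r² + 4 = 0 has discriminant (0)² - 4·(4) = -16 < 0, so r = ± 2i.
Hence y_h = C1*cos(2*x) + C2*sin(2*x).
For the particular solution try y_p = A0 + A1*x. Substituting and matching coefficients of each power of x gives A0 = -1, A1 = 1, so y_p = -1 + x.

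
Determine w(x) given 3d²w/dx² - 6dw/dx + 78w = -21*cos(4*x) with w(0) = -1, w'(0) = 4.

Divide through by 3: w'' - 2w' + 26w = -7*cos(4*x).
Characteristic equation r² - 2r + 26 = 0 has discriminant (-2)² - 4·(26) = -100 < 0, so r = 1 ± 5i.
Hence w_h = C1*cos(5*x)*exp(x) + C2*exp(x)*sin(5*x).
Try w_p = A*cos(4*x) + B*sin(4*x). Substituting and equating the coefficients of cos(4x) and sin(4x) gives A = -35/82, B = 14/41, so w_p = -35*cos(4*x)/82 + 14*sin(4*x)/41.
General solution: w = -35*cos(4*x)/82 + 14*sin(4*x)/41 + C1*cos(5*x)*exp(x) + C2*exp(x)*sin(5*x).
Apply the initial conditions: w(0) = -35/82 + C1 = -1 and w'(0) = 56/41 + C1 + 5*C2 = 4. Solving gives C1 = -47/82, C2 = 263/410.

w = -35*cos(4*x)/82 + 14*sin(4*x)/41 - 47*cos(5*x)*exp(x)/82 + 263*exp(x)*sin(5*x)/410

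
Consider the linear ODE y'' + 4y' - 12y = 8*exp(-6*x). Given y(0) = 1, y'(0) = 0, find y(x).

Characteristic equation r² + 4r - 12 = 0 factors as (r + 6)(r - 2) = 0, so r = -6, 2.
Hence y_h = C1*exp(-6*x) + C2*exp(2*x).
Since exp(-6*x) solves the homogeneous equation (r = -6 is a root of multiplicity 1), multiply the trial by x. Try y_p = A*x*exp(-6*x). Substituting into the equation and dividing by exp(-6*x) gives A = -1, so y_p = -x*exp(-6*x).
General solution: y = C1*exp(-6*x) + C2*exp(2*x) - x*exp(-6*x).
Apply the initial conditions: y(0) = C1 + C2 = 1 and y'(0) = -1 - 6*C1 + 2*C2 = 0. Solving gives C1 = 1/8, C2 = 7/8.

y = exp(-6*x)/8 + 7*exp(2*x)/8 - x*exp(-6*x)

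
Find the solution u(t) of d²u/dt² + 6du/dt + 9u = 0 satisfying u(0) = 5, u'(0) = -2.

Characteristic equation r² + 6r + 9 = 0 has discriminant (6)² - 4·(9) = 0, so r = -3 is a repeated root.
Hence u_h = (C1 + C2*t)*exp(-3*t).
Apply the initial conditions: u(0) = C1 = 5 and u'(0) = C2 - 3*C1 = -2. Solving gives C1 = 5, C2 = 13.

u = 5*exp(-3*t) + 13*t*exp(-3*t)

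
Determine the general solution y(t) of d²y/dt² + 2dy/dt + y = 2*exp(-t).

y = C1*exp(-t) + t**2*exp(-t) + C2*t*exp(-t)

Characteristic equation r² + 2r + 1 = 0 has discriminant (2)² - 4·(1) = 0, so r = -1 is a repeated root.
Hence y_h = (C1 + C2*t)*exp(-t).
Since exp(-t) solves the homogeneous equation (r = -1 is a root of multiplicity 2), multiply the trial by t^2. Try y_p = A*t^2*exp(-t). Substituting into the equation and dividing by exp(-t) gives A = 1, so y_p = t^2*exp(-t).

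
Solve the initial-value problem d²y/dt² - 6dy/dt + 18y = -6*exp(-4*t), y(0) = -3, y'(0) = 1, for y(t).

y = -3*exp(-4*t)/29 - 84*cos(3*t)*exp(3*t)/29 + 269*exp(3*t)*sin(3*t)/87

Characteristic equation r² - 6r + 18 = 0 has discriminant (-6)² - 4·(18) = -36 < 0, so r = 3 ± 3i.
Hence y_h = C1*cos(3*t)*exp(3*t) + C2*exp(3*t)*sin(3*t).
Try y_p = A*exp(-4*t). Substituting into the equation and dividing by exp(-4*t) gives A = -3/29, so y_p = -3*exp(-4*t)/29.
General solution: y = -3*exp(-4*t)/29 + C1*cos(3*t)*exp(3*t) + C2*exp(3*t)*sin(3*t).
Apply the initial conditions: y(0) = -3/29 + C1 = -3 and y'(0) = 12/29 + 3*C1 + 3*C2 = 1. Solving gives C1 = -84/29, C2 = 269/87.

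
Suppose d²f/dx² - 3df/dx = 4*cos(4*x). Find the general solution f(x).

f = C2 - 4*cos(4*x)/25 - 3*sin(4*x)/25 + C1*exp(3*x)

Characteristic equation r² - 3r = 0 factors as (r - 3)r = 0, so r = 3, 0.
Hence f_h = C1*exp(3*x) + C2.
Try f_p = A*cos(4*x) + B*sin(4*x). Substituting and equating the coefficients of cos(4x) and sin(4x) gives A = -4/25, B = -3/25, so f_p = -4*cos(4*x)/25 - 3*sin(4*x)/25.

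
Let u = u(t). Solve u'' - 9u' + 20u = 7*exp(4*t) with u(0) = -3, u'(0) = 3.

u = -25*exp(4*t) + 22*exp(5*t) - 7*t*exp(4*t)

Characteristic equation r² - 9r + 20 = 0 factors as (r - 4)(r - 5) = 0, so r = 4, 5.
Hence u_h = C1*exp(4*t) + C2*exp(5*t).
Since exp(4*t) solves the homogeneous equation (r = 4 is a root of multiplicity 1), multiply the trial by t. Try u_p = A*t*exp(4*t). Substituting into the equation and dividing by exp(4*t) gives A = -7, so u_p = -7*t*exp(4*t).
General solution: u = C1*exp(4*t) + C2*exp(5*t) - 7*t*exp(4*t).
Apply the initial conditions: u(0) = C1 + C2 = -3 and u'(0) = -7 + 4*C1 + 5*C2 = 3. Solving gives C1 = -25, C2 = 22.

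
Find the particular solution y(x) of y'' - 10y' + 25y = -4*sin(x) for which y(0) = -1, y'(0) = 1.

y = -159*exp(5*x)/169 - 24*sin(x)/169 - 10*cos(x)/169 + 76*x*exp(5*x)/13

Characteristic equation r² - 10r + 25 = 0 has discriminant (-10)² - 4·(25) = 0, so r = 5 is a repeated root.
Hence y_h = (C1 + C2*x)*exp(5*x).
Try y_p = A*cos(x) + B*sin(x). Substituting and equating the coefficients of cos(x) and sin(x) gives A = -10/169, B = -24/169, so y_p = -24*sin(x)/169 - 10*cos(x)/169.
General solution: y = -24*sin(x)/169 - 10*cos(x)/169 + C1*exp(5*x) + C2*x*exp(5*x).
Apply the initial conditions: y(0) = -10/169 + C1 = -1 and y'(0) = -24/169 + C2 + 5*C1 = 1. Solving gives C1 = -159/169, C2 = 76/13.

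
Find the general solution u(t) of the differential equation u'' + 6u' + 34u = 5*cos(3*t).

Characteristic equation r² + 6r + 34 = 0 has discriminant (6)² - 4·(34) = -100 < 0, so r = -3 ± 5i.
Hence u_h = C1*cos(5*t)*exp(-3*t) + C2*exp(-3*t)*sin(5*t).
Try u_p = A*cos(3*t) + B*sin(3*t). Substituting and equating the coefficients of cos(3t) and sin(3t) gives A = 125/949, B = 90/949, so u_p = 90*sin(3*t)/949 + 125*cos(3*t)/949.

u = 90*sin(3*t)/949 + 125*cos(3*t)/949 + C1*cos(5*t)*exp(-3*t) + C2*exp(-3*t)*sin(5*t)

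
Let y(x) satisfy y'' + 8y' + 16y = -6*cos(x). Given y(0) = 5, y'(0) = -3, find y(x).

Characteristic equation r² + 8r + 16 = 0 has discriminant (8)² - 4·(16) = 0, so r = -4 is a repeated root.
Hence y_h = (C1 + C2*x)*exp(-4*x).
Try y_p = A*cos(x) + B*sin(x). Substituting and equating the coefficients of cos(x) and sin(x) gives A = -90/289, B = -48/289, so y_p = -90*cos(x)/289 - 48*sin(x)/289.
General solution: y = -90*cos(x)/289 - 48*sin(x)/289 + C1*exp(-4*x) + C2*x*exp(-4*x).
Apply the initial conditions: y(0) = -90/289 + C1 = 5 and y'(0) = -48/289 + C2 - 4*C1 = -3. Solving gives C1 = 1535/289, C2 = 313/17.

y = -90*cos(x)/289 - 48*sin(x)/289 + 1535*exp(-4*x)/289 + 313*x*exp(-4*x)/17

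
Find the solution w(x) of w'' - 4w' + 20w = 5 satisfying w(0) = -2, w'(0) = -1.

Characteristic equation r² - 4r + 20 = 0 has discriminant (-4)² - 4·(20) = -64 < 0, so r = 2 ± 4i.
Hence w_h = C1*cos(4*x)*exp(2*x) + C2*exp(2*x)*sin(4*x).
For the particular solution try w_p = A0. Substituting and matching coefficients of each power of x gives A0 = 1/4, so w_p = 1/4.
General solution: w = 1/4 + C1*cos(4*x)*exp(2*x) + C2*exp(2*x)*sin(4*x).
Apply the initial conditions: w(0) = 1/4 + C1 = -2 and w'(0) = 2*C1 + 4*C2 = -1. Solving gives C1 = -9/4, C2 = 7/8.

w = 1/4 - 9*cos(4*x)*exp(2*x)/4 + 7*exp(2*x)*sin(4*x)/8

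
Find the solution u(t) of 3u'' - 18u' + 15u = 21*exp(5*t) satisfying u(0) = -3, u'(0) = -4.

Divide through by 3: u'' - 6u' + 5u = 7*exp(5*t).
Characteristic equation r² - 6r + 5 = 0 factors as (r - 5)(r - 1) = 0, so r = 5, 1.
Hence u_h = C1*exp(5*t) + C2*exp(t).
Since exp(5*t) solves the homogeneous equation (r = 5 is a root of multiplicity 1), multiply the trial by t. Try u_p = A*t*exp(5*t). Substituting into the equation and dividing by exp(5*t) gives A = 7/4, so u_p = 7*t*exp(5*t)/4.
General solution: u = C1*exp(5*t) + C2*exp(t) + 7*t*exp(5*t)/4.
Apply the initial conditions: u(0) = C1 + C2 = -3 and u'(0) = 7/4 + C2 + 5*C1 = -4. Solving gives C1 = -11/16, C2 = -37/16.

u = -37*exp(t)/16 - 11*exp(5*t)/16 + 7*t*exp(5*t)/4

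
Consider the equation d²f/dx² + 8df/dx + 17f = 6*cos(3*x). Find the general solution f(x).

f = 3*cos(3*x)/40 + 9*sin(3*x)/40 + C1*cos(x)*exp(-4*x) + C2*exp(-4*x)*sin(x)

Characteristic equation r² + 8r + 17 = 0 has discriminant (8)² - 4·(17) = -4 < 0, so r = -4 ± i.
Hence f_h = C1*cos(x)*exp(-4*x) + C2*exp(-4*x)*sin(x).
Try f_p = A*cos(3*x) + B*sin(3*x). Substituting and equating the coefficients of cos(3x) and sin(3x) gives A = 3/40, B = 9/40, so f_p = 3*cos(3*x)/40 + 9*sin(3*x)/40.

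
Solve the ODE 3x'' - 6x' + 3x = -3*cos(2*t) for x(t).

Divide through by 3: x'' - 2x' + x = -cos(2*t).
Characteristic equation r² - 2r + 1 = 0 has discriminant (-2)² - 4·(1) = 0, so r = 1 is a repeated root.
Hence x_h = (C1 + C2*t)*exp(t).
Try x_p = A*cos(2*t) + B*sin(2*t). Substituting and equating the coefficients of cos(2t) and sin(2t) gives A = 3/25, B = 4/25, so x_p = 3*cos(2*t)/25 + 4*sin(2*t)/25.

x = 3*cos(2*t)/25 + 4*sin(2*t)/25 + C1*exp(t) + C2*t*exp(t)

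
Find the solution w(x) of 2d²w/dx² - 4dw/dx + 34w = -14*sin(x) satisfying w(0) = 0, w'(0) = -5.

w = -28*sin(x)/65 - 7*cos(x)/130 - 601*exp(x)*sin(4*x)/520 + 7*cos(4*x)*exp(x)/130

Divide through by 2: w'' - 2w' + 17w = -7*sin(x).
Characteristic equation r² - 2r + 17 = 0 has discriminant (-2)² - 4·(17) = -64 < 0, so r = 1 ± 4i.
Hence w_h = C1*cos(4*x)*exp(x) + C2*exp(x)*sin(4*x).
Try w_p = A*cos(x) + B*sin(x). Substituting and equating the coefficients of cos(x) and sin(x) gives A = -7/130, B = -28/65, so w_p = -28*sin(x)/65 - 7*cos(x)/130.
General solution: w = -28*sin(x)/65 - 7*cos(x)/130 + C1*cos(4*x)*exp(x) + C2*exp(x)*sin(4*x).
Apply the initial conditions: w(0) = -7/130 + C1 = 0 and w'(0) = -28/65 + C1 + 4*C2 = -5. Solving gives C1 = 7/130, C2 = -601/520.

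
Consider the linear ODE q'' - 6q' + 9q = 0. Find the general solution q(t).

Characteristic equation r² - 6r + 9 = 0 has discriminant (-6)² - 4·(9) = 0, so r = 3 is a repeated root.
Hence q_h = (C1 + C2*t)*exp(3*t).

q = C1*exp(3*t) + C2*t*exp(3*t)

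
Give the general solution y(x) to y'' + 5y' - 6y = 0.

Characteristic equation r² + 5r - 6 = 0 factors as (r + 6)(r - 1) = 0, so r = -6, 1.
Hence y_h = C1*exp(-6*x) + C2*exp(x).

y = C1*exp(-6*x) + C2*exp(x)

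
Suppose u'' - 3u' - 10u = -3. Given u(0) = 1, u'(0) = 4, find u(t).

Characteristic equation r² - 3r - 10 = 0 factors as (r - 5)(r + 2) = 0, so r = 5, -2.
Hence u_h = C1*exp(5*t) + C2*exp(-2*t).
For the particular solution try u_p = A0. Substituting and matching coefficients of each power of t gives A0 = 3/10, so u_p = 3/10.
General solution: u = 3/10 + C1*exp(5*t) + C2*exp(-2*t).
Apply the initial conditions: u(0) = 3/10 + C1 + C2 = 1 and u'(0) = -2*C2 + 5*C1 = 4. Solving gives C1 = 27/35, C2 = -1/14.

u = 3/10 - exp(-2*t)/14 + 27*exp(5*t)/35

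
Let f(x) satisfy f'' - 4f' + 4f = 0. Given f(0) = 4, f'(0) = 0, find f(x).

Characteristic equation r² - 4r + 4 = 0 has discriminant (-4)² - 4·(4) = 0, so r = 2 is a repeated root.
Hence f_h = (C1 + C2*x)*exp(2*x).
Apply the initial conditions: f(0) = C1 = 4 and f'(0) = C2 + 2*C1 = 0. Solving gives C1 = 4, C2 = -8.

f = 4*exp(2*x) - 8*x*exp(2*x)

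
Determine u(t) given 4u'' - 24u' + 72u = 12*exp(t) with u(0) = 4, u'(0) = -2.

Divide through by 4: u'' - 6u' + 18u = 3*exp(t).
Characteristic equation r² - 6r + 18 = 0 has discriminant (-6)² - 4·(18) = -36 < 0, so r = 3 ± 3i.
Hence u_h = C1*cos(3*t)*exp(3*t) + C2*exp(3*t)*sin(3*t).
Try u_p = A*exp(t). Substituting into the equation and dividing by exp(t) gives A = 3/13, so u_p = 3*exp(t)/13.
General solution: u = 3*exp(t)/13 + C1*cos(3*t)*exp(3*t) + C2*exp(3*t)*sin(3*t).
Apply the initial conditions: u(0) = 3/13 + C1 = 4 and u'(0) = 3/13 + 3*C1 + 3*C2 = -2. Solving gives C1 = 49/13, C2 = -176/39.

u = 3*exp(t)/13 - 176*exp(3*t)*sin(3*t)/39 + 49*cos(3*t)*exp(3*t)/13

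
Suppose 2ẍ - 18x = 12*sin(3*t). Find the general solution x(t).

x = -sin(3*t)/3 + C1*exp(-3*t) + C2*exp(3*t)

Divide through by 2: x'' - 9x = 6*sin(3*t).
Characteristic equation r² - 9 = 0 factors as (r + 3)(r - 3) = 0, so r = -3, 3.
Hence x_h = C1*exp(-3*t) + C2*exp(3*t).
Try x_p = A*cos(3*t) + B*sin(3*t). Substituting and equating the coefficients of cos(3t) and sin(3t) gives A = 0, B = -1/3, so x_p = -sin(3*t)/3.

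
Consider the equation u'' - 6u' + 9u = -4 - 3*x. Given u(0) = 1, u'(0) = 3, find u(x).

Characteristic equation r² - 6r + 9 = 0 has discriminant (-6)² - 4·(9) = 0, so r = 3 is a repeated root.
Hence u_h = (C1 + C2*x)*exp(3*x).
For the particular solution try u_p = A0 + A1*x. Substituting and matching coefficients of each power of x gives A0 = -2/3, A1 = -1/3, so u_p = -2/3 - x/3.
General solution: u = -2/3 - x/3 + C1*exp(3*x) + C2*x*exp(3*x).
Apply the initial conditions: u(0) = -2/3 + C1 = 1 and u'(0) = -1/3 + C2 + 3*C1 = 3. Solving gives C1 = 5/3, C2 = -5/3.

u = -2/3 - x/3 + 5*exp(3*x)/3 - 5*x*exp(3*x)/3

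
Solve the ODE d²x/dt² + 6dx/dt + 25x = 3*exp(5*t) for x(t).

x = 3*exp(5*t)/80 + C1*cos(4*t)*exp(-3*t) + C2*exp(-3*t)*sin(4*t)

Characteristic equation r² + 6r + 25 = 0 has discriminant (6)² - 4·(25) = -64 < 0, so r = -3 ± 4i.
Hence x_h = C1*cos(4*t)*exp(-3*t) + C2*exp(-3*t)*sin(4*t).
Try x_p = A*exp(5*t). Substituting into the equation and dividing by exp(5*t) gives A = 3/80, so x_p = 3*exp(5*t)/80.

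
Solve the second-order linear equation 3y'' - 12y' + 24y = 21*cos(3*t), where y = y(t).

Divide through by 3: y'' - 4y' + 8y = 7*cos(3*t).
Characteristic equation r² - 4r + 8 = 0 has discriminant (-4)² - 4·(8) = -16 < 0, so r = 2 ± 2i.
Hence y_h = C1*cos(2*t)*exp(2*t) + C2*exp(2*t)*sin(2*t).
Try y_p = A*cos(3*t) + B*sin(3*t). Substituting and equating the coefficients of cos(3t) and sin(3t) gives A = -7/145, B = -84/145, so y_p = -84*sin(3*t)/145 - 7*cos(3*t)/145.

y = -84*sin(3*t)/145 - 7*cos(3*t)/145 + C1*cos(2*t)*exp(2*t) + C2*exp(2*t)*sin(2*t)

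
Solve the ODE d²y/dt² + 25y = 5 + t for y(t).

y = 1/5 + t/25 + C1*cos(5*t) + C2*sin(5*t)

Characteristic equation r² + 25 = 0 has discriminant (0)² - 4·(25) = -100 < 0, so r = ± 5i.
Hence y_h = C1*cos(5*t) + C2*sin(5*t).
For the particular solution try y_p = A0 + A1*t. Substituting and matching coefficients of each power of t gives A0 = 1/5, A1 = 1/25, so y_p = 1/5 + t/25.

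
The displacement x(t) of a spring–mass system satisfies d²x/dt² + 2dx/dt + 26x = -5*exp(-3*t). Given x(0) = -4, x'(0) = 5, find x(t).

Characteristic equation r² + 2r + 26 = 0 has discriminant (2)² - 4·(26) = -100 < 0, so r = -1 ± 5i.
Hence x_h = C1*cos(5*t)*exp(-t) + C2*exp(-t)*sin(5*t).
Try x_p = A*exp(-3*t). Substituting into the equation and dividing by exp(-3*t) gives A = -5/29, so x_p = -5*exp(-3*t)/29.
General solution: x = -5*exp(-3*t)/29 + C1*cos(5*t)*exp(-t) + C2*exp(-t)*sin(5*t).
Apply the initial conditions: x(0) = -5/29 + C1 = -4 and x'(0) = 15/29 - C1 + 5*C2 = 5. Solving gives C1 = -111/29, C2 = 19/145.

x = -5*exp(-3*t)/29 - 111*cos(5*t)*exp(-t)/29 + 19*exp(-t)*sin(5*t)/145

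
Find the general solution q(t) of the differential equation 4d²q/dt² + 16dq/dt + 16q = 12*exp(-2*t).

Divide through by 4: q'' + 4q' + 4q = 3*exp(-2*t).
Characteristic equation r² + 4r + 4 = 0 has discriminant (4)² - 4·(4) = 0, so r = -2 is a repeated root.
Hence q_h = (C1 + C2*t)*exp(-2*t).
Since exp(-2*t) solves the homogeneous equation (r = -2 is a root of multiplicity 2), multiply the trial by t^2. Try q_p = A*t^2*exp(-2*t). Substituting into the equation and dividing by exp(-2*t) gives A = 3/2, so q_p = 3*t^2*exp(-2*t)/2.

q = C1*exp(-2*t) + 3*t**2*exp(-2*t)/2 + C2*t*exp(-2*t)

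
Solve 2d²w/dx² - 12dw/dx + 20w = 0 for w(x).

w = C1*cos(x)*exp(3*x) + C2*exp(3*x)*sin(x)

Divide through by 2: w'' - 6w' + 10w = 0.
Characteristic equation r² - 6r + 10 = 0 has discriminant (-6)² - 4·(10) = -4 < 0, so r = 3 ± i.
Hence w_h = C1*cos(x)*exp(3*x) + C2*exp(3*x)*sin(x).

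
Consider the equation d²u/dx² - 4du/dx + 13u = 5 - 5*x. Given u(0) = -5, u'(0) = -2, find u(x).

u = 45/169 - 5*x/13 - 890*cos(3*x)*exp(2*x)/169 + 1507*exp(2*x)*sin(3*x)/507

Characteristic equation r² - 4r + 13 = 0 has discriminant (-4)² - 4·(13) = -36 < 0, so r = 2 ± 3i.
Hence u_h = C1*cos(3*x)*exp(2*x) + C2*exp(2*x)*sin(3*x).
For the particular solution try u_p = A0 + A1*x. Substituting and matching coefficients of each power of x gives A0 = 45/169, A1 = -5/13, so u_p = 45/169 - 5*x/13.
General solution: u = 45/169 - 5*x/13 + C1*cos(3*x)*exp(2*x) + C2*exp(2*x)*sin(3*x).
Apply the initial conditions: u(0) = 45/169 + C1 = -5 and u'(0) = -5/13 + 2*C1 + 3*C2 = -2. Solving gives C1 = -890/169, C2 = 1507/507.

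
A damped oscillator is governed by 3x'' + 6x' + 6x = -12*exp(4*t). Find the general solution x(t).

Divide through by 3: x'' + 2x' + 2x = -4*exp(4*t).
Characteristic equation r² + 2r + 2 = 0 has discriminant (2)² - 4·(2) = -4 < 0, so r = -1 ± i.
Hence x_h = C1*cos(t)*exp(-t) + C2*exp(-t)*sin(t).
Try x_p = A*exp(4*t). Substituting into the equation and dividing by exp(4*t) gives A = -2/13, so x_p = -2*exp(4*t)/13.

x = -2*exp(4*t)/13 + C1*cos(t)*exp(-t) + C2*exp(-t)*sin(t)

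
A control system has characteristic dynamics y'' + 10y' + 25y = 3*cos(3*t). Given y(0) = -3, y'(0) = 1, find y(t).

y = -879*exp(-5*t)/289 + 12*cos(3*t)/289 + 45*sin(3*t)/578 - 491*t*exp(-5*t)/34

Characteristic equation r² + 10r + 25 = 0 has discriminant (10)² - 4·(25) = 0, so r = -5 is a repeated root.
Hence y_h = (C1 + C2*t)*exp(-5*t).
Try y_p = A*cos(3*t) + B*sin(3*t). Substituting and equating the coefficients of cos(3t) and sin(3t) gives A = 12/289, B = 45/578, so y_p = 12*cos(3*t)/289 + 45*sin(3*t)/578.
General solution: y = 12*cos(3*t)/289 + 45*sin(3*t)/578 + C1*exp(-5*t) + C2*t*exp(-5*t).
Apply the initial conditions: y(0) = 12/289 + C1 = -3 and y'(0) = 135/578 + C2 - 5*C1 = 1. Solving gives C1 = -879/289, C2 = -491/34.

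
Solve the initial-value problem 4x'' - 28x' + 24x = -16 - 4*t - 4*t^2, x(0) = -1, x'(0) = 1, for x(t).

x = -34/27 - 5*t/9 - t**2/6 + 7*exp(6*t)/27

Divide through by 4: x'' - 7x' + 6x = -4 - t - t^2.
Characteristic equation r² - 7r + 6 = 0 factors as (r - 6)(r - 1) = 0, so r = 6, 1.
Hence x_h = C1*exp(6*t) + C2*exp(t).
For the particular solution try x_p = A0 + A1*t + A2*t^2. Substituting and matching coefficients of each power of t gives A0 = -34/27, A1 = -5/9, A2 = -1/6, so x_p = -34/27 - 5*t/9 - t^2/6.
General solution: x = -34/27 - 5*t/9 - t^2/6 + C1*exp(6*t) + C2*exp(t).
Apply the initial conditions: x(0) = -34/27 + C1 + C2 = -1 and x'(0) = -5/9 + C2 + 6*C1 = 1. Solving gives C1 = 7/27, C2 = 0.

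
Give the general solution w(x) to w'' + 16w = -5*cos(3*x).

Characteristic equation r² + 16 = 0 has discriminant (0)² - 4·(16) = -64 < 0, so r = ± 4i.
Hence w_h = C1*cos(4*x) + C2*sin(4*x).
Try w_p = A*cos(3*x) + B*sin(3*x). Substituting and equating the coefficients of cos(3x) and sin(3x) gives A = -5/7, B = 0, so w_p = -5*cos(3*x)/7.

w = -5*cos(3*x)/7 + C1*cos(4*x) + C2*sin(4*x)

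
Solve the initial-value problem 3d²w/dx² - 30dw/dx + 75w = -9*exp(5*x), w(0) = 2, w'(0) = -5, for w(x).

w = 2*exp(5*x) - 15*x*exp(5*x) - 3*x**2*exp(5*x)/2

Divide through by 3: w'' - 10w' + 25w = -3*exp(5*x).
Characteristic equation r² - 10r + 25 = 0 has discriminant (-10)² - 4·(25) = 0, so r = 5 is a repeated root.
Hence w_h = (C1 + C2*x)*exp(5*x).
Since exp(5*x) solves the homogeneous equation (r = 5 is a root of multiplicity 2), multiply the trial by x^2. Try w_p = A*x^2*exp(5*x). Substituting into the equation and dividing by exp(5*x) gives A = -3/2, so w_p = -3*x^2*exp(5*x)/2.
General solution: w = C1*exp(5*x) - 3*x^2*exp(5*x)/2 + C2*x*exp(5*x).
Apply the initial conditions: w(0) = C1 = 2 and w'(0) = C2 + 5*C1 = -5. Solving gives C1 = 2, C2 = -15.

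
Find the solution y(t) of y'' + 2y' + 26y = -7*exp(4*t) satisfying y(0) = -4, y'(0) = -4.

y = -7*exp(4*t)/50 - 193*cos(5*t)*exp(-t)/50 - 73*exp(-t)*sin(5*t)/50

Characteristic equation r² + 2r + 26 = 0 has discriminant (2)² - 4·(26) = -100 < 0, so r = -1 ± 5i.
Hence y_h = C1*cos(5*t)*exp(-t) + C2*exp(-t)*sin(5*t).
Try y_p = A*exp(4*t). Substituting into the equation and dividing by exp(4*t) gives A = -7/50, so y_p = -7*exp(4*t)/50.
General solution: y = -7*exp(4*t)/50 + C1*cos(5*t)*exp(-t) + C2*exp(-t)*sin(5*t).
Apply the initial conditions: y(0) = -7/50 + C1 = -4 and y'(0) = -14/25 - C1 + 5*C2 = -4. Solving gives C1 = -193/50, C2 = -73/50.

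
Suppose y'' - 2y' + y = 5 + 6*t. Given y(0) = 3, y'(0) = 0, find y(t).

y = 17 - 14*exp(t) + 6*t + 8*t*exp(t)

Characteristic equation r² - 2r + 1 = 0 has discriminant (-2)² - 4·(1) = 0, so r = 1 is a repeated root.
Hence y_h = (C1 + C2*t)*exp(t).
For the particular solution try y_p = A0 + A1*t. Substituting and matching coefficients of each power of t gives A0 = 17, A1 = 6, so y_p = 17 + 6*t.
General solution: y = 17 + 6*t + C1*exp(t) + C2*t*exp(t).
Apply the initial conditions: y(0) = 17 + C1 = 3 and y'(0) = 6 + C1 + C2 = 0. Solving gives C1 = -14, C2 = 8.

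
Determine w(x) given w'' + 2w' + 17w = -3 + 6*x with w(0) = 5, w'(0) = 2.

Characteristic equation r² + 2r + 17 = 0 has discriminant (2)² - 4·(17) = -64 < 0, so r = -1 ± 4i.
Hence w_h = C1*cos(4*x)*exp(-x) + C2*exp(-x)*sin(4*x).
For the particular solution try w_p = A0 + A1*x. Substituting and matching coefficients of each power of x gives A0 = -63/289, A1 = 6/17, so w_p = -63/289 + 6*x/17.
General solution: w = -63/289 + 6*x/17 + C1*cos(4*x)*exp(-x) + C2*exp(-x)*sin(4*x).
Apply the initial conditions: w(0) = -63/289 + C1 = 5 and w'(0) = 6/17 - C1 + 4*C2 = 2. Solving gives C1 = 1508/289, C2 = 496/289.

w = -63/289 + 6*x/17 + 496*exp(-x)*sin(4*x)/289 + 1508*cos(4*x)*exp(-x)/289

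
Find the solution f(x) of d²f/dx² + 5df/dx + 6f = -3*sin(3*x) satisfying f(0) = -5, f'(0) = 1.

f = -191*exp(-2*x)/13 + sin(3*x)/26 + 5*cos(3*x)/26 + 19*exp(-3*x)/2

Characteristic equation r² + 5r + 6 = 0 factors as (r + 2)(r + 3) = 0, so r = -2, -3.
Hence f_h = C1*exp(-2*x) + C2*exp(-3*x).
Try f_p = A*cos(3*x) + B*sin(3*x). Substituting and equating the coefficients of cos(3x) and sin(3x) gives A = 5/26, B = 1/26, so f_p = sin(3*x)/26 + 5*cos(3*x)/26.
General solution: f = sin(3*x)/26 + 5*cos(3*x)/26 + C1*exp(-2*x) + C2*exp(-3*x).
Apply the initial conditions: f(0) = 5/26 + C1 + C2 = -5 and f'(0) = 3/26 - 3*C2 - 2*C1 = 1. Solving gives C1 = -191/13, C2 = 19/2.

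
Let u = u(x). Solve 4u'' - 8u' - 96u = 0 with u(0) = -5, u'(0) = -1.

Divide through by 4: u'' - 2u' - 24u = 0.
Characteristic equation r² - 2r - 24 = 0 factors as (r - 6)(r + 4) = 0, so r = 6, -4.
Hence u_h = C1*exp(6*x) + C2*exp(-4*x).
Apply the initial conditions: u(0) = C1 + C2 = -5 and u'(0) = -4*C2 + 6*C1 = -1. Solving gives C1 = -21/10, C2 = -29/10.

u = -29*exp(-4*x)/10 - 21*exp(6*x)/10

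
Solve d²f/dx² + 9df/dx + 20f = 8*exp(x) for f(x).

f = 4*exp(x)/15 + C1*exp(-4*x) + C2*exp(-5*x)

Characteristic equation r² + 9r + 20 = 0 factors as (r + 4)(r + 5) = 0, so r = -4, -5.
Hence f_h = C1*exp(-4*x) + C2*exp(-5*x).
Try f_p = A*exp(x). Substituting into the equation and dividing by exp(x) gives A = 4/15, so f_p = 4*exp(x)/15.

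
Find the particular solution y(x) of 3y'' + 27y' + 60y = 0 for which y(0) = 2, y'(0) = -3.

Divide through by 3: y'' + 9y' + 20y = 0.
Characteristic equation r² + 9r + 20 = 0 factors as (r + 4)(r + 5) = 0, so r = -4, -5.
Hence y_h = C1*exp(-4*x) + C2*exp(-5*x).
Apply the initial conditions: y(0) = C1 + C2 = 2 and y'(0) = -5*C2 - 4*C1 = -3. Solving gives C1 = 7, C2 = -5.

y = -5*exp(-5*x) + 7*exp(-4*x)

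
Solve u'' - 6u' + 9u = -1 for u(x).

Characteristic equation r² - 6r + 9 = 0 has discriminant (-6)² - 4·(9) = 0, so r = 3 is a repeated root.
Hence u_h = (C1 + C2*x)*exp(3*x).
For the particular solution try u_p = A0. Substituting and matching coefficients of each power of x gives A0 = -1/9, so u_p = -1/9.

u = -1/9 + C1*exp(3*x) + C2*x*exp(3*x)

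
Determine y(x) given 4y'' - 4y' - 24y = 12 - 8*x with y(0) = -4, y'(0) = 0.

y = -5/9 - 2*exp(-2*x) - 13*exp(3*x)/9 + x/3

Divide through by 4: y'' - y' - 6y = 3 - 2*x.
Characteristic equation r² - r - 6 = 0 factors as (r - 3)(r + 2) = 0, so r = 3, -2.
Hence y_h = C1*exp(3*x) + C2*exp(-2*x).
For the particular solution try y_p = A0 + A1*x. Substituting and matching coefficients of each power of x gives A0 = -5/9, A1 = 1/3, so y_p = -5/9 + x/3.
General solution: y = -5/9 + x/3 + C1*exp(3*x) + C2*exp(-2*x).
Apply the initial conditions: y(0) = -5/9 + C1 + C2 = -4 and y'(0) = 1/3 - 2*C2 + 3*C1 = 0. Solving gives C1 = -13/9, C2 = -2.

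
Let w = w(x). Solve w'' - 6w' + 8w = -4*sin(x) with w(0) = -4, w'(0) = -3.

w = -61*exp(2*x)/10 - 28*sin(x)/85 - 24*cos(x)/85 + 81*exp(4*x)/34

Characteristic equation r² - 6r + 8 = 0 factors as (r - 4)(r - 2) = 0, so r = 4, 2.
Hence w_h = C1*exp(4*x) + C2*exp(2*x).
Try w_p = A*cos(x) + B*sin(x). Substituting and equating the coefficients of cos(x) and sin(x) gives A = -24/85, B = -28/85, so w_p = -28*sin(x)/85 - 24*cos(x)/85.
General solution: w = -28*sin(x)/85 - 24*cos(x)/85 + C1*exp(4*x) + C2*exp(2*x).
Apply the initial conditions: w(0) = -24/85 + C1 + C2 = -4 and w'(0) = -28/85 + 2*C2 + 4*C1 = -3. Solving gives C1 = 81/34, C2 = -61/10.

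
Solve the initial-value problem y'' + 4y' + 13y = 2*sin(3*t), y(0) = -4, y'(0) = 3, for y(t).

y = -3*cos(3*t)/20 + sin(3*t)/20 - 97*exp(-2*t)*sin(3*t)/60 - 77*cos(3*t)*exp(-2*t)/20

Characteristic equation r² + 4r + 13 = 0 has discriminant (4)² - 4·(13) = -36 < 0, so r = -2 ± 3i.
Hence y_h = C1*cos(3*t)*exp(-2*t) + C2*exp(-2*t)*sin(3*t).
Try y_p = A*cos(3*t) + B*sin(3*t). Substituting and equating the coefficients of cos(3t) and sin(3t) gives A = -3/20, B = 1/20, so y_p = -3*cos(3*t)/20 + sin(3*t)/20.
General solution: y = -3*cos(3*t)/20 + sin(3*t)/20 + C1*cos(3*t)*exp(-2*t) + C2*exp(-2*t)*sin(3*t).
Apply the initial conditions: y(0) = -3/20 + C1 = -4 and y'(0) = 3/20 - 2*C1 + 3*C2 = 3. Solving gives C1 = -77/20, C2 = -97/60.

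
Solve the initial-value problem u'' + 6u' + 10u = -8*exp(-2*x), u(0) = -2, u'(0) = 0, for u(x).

u = -4*exp(-2*x) - 2*exp(-3*x)*sin(x) + 2*cos(x)*exp(-3*x)

Characteristic equation r² + 6r + 10 = 0 has discriminant (6)² - 4·(10) = -4 < 0, so r = -3 ± i.
Hence u_h = C1*cos(x)*exp(-3*x) + C2*exp(-3*x)*sin(x).
Try u_p = A*exp(-2*x). Substituting into the equation and dividing by exp(-2*x) gives A = -4, so u_p = -4*exp(-2*x).
General solution: u = -4*exp(-2*x) + C1*cos(x)*exp(-3*x) + C2*exp(-3*x)*sin(x).
Apply the initial conditions: u(0) = -4 + C1 = -2 and u'(0) = 8 + C2 - 3*C1 = 0. Solving gives C1 = 2, C2 = -2.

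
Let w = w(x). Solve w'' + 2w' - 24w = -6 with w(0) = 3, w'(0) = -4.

Characteristic equation r² + 2r - 24 = 0 factors as (r + 6)(r - 4) = 0, so r = -6, 4.
Hence w_h = C1*exp(-6*x) + C2*exp(4*x).
For the particular solution try w_p = A0. Substituting and matching coefficients of each power of x gives A0 = 1/4, so w_p = 1/4.
General solution: w = 1/4 + C1*exp(-6*x) + C2*exp(4*x).
Apply the initial conditions: w(0) = 1/4 + C1 + C2 = 3 and w'(0) = -6*C1 + 4*C2 = -4. Solving gives C1 = 3/2, C2 = 5/4.

w = 1/4 + 3*exp(-6*x)/2 + 5*exp(4*x)/4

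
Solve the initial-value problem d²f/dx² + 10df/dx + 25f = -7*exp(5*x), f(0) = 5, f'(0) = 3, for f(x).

f = -7*exp(5*x)/100 + 507*exp(-5*x)/100 + 287*x*exp(-5*x)/10

Characteristic equation r² + 10r + 25 = 0 has discriminant (10)² - 4·(25) = 0, so r = -5 is a repeated root.
Hence f_h = (C1 + C2*x)*exp(-5*x).
Try f_p = A*exp(5*x). Substituting into the equation and dividing by exp(5*x) gives A = -7/100, so f_p = -7*exp(5*x)/100.
General solution: f = -7*exp(5*x)/100 + C1*exp(-5*x) + C2*x*exp(-5*x).
Apply the initial conditions: f(0) = -7/100 + C1 = 5 and f'(0) = -7/20 + C2 - 5*C1 = 3. Solving gives C1 = 507/100, C2 = 287/10.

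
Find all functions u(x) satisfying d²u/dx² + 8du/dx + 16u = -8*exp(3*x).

u = -8*exp(3*x)/49 + C1*exp(-4*x) + C2*x*exp(-4*x)

Characteristic equation r² + 8r + 16 = 0 has discriminant (8)² - 4·(16) = 0, so r = -4 is a repeated root.
Hence u_h = (C1 + C2*x)*exp(-4*x).
Try u_p = A*exp(3*x). Substituting into the equation and dividing by exp(3*x) gives A = -8/49, so u_p = -8*exp(3*x)/49.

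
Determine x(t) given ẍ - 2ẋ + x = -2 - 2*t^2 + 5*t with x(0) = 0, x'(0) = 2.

x = -4 - 3*t - 2*t**2 + 4*exp(t) + t*exp(t)

Characteristic equation r² - 2r + 1 = 0 has discriminant (-2)² - 4·(1) = 0, so r = 1 is a repeated root.
Hence x_h = (C1 + C2*t)*exp(t).
For the particular solution try x_p = A0 + A1*t + A2*t^2. Substituting and matching coefficients of each power of t gives A0 = -4, A1 = -3, A2 = -2, so x_p = -4 - 3*t - 2*t^2.
General solution: x = -4 - 3*t - 2*t^2 + C1*exp(t) + C2*t*exp(t).
Apply the initial conditions: x(0) = -4 + C1 = 0 and x'(0) = -3 + C1 + C2 = 2. Solving gives C1 = 4, C2 = 1.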